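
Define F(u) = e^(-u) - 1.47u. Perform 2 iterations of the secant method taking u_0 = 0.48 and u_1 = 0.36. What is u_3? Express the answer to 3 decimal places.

F(0.48) = -0.08682, F(0.36) = 0.16848
u_2 = 0.36000 − 0.16848·(0.36000 − 0.48000) / (0.16848 − (-0.08682)) = 0.36000 − (-0.02022)/(0.25529) = 0.43919
F(0.43919) = -0.00106
u_3 = 0.43919 − (-0.00106)·(0.43919 − 0.36000) / (-0.00106 − 0.16848) = 0.43919 − (-0.00008)/(-0.16953) = 0.43870

0.439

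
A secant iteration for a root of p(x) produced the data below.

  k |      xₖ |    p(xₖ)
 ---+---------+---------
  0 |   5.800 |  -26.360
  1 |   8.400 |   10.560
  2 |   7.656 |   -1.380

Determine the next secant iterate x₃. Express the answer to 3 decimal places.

x₃ = 7.656 − (-1.380)·(7.656 − 8.400) / (-1.380 − 10.560)
   = 7.656 − (1.02672)/(-11.94000) = 7.74199

7.742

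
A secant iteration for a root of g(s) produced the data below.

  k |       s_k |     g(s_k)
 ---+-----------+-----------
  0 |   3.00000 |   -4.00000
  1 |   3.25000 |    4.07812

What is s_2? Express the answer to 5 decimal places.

3.12379

s_2 = 3.25000 − 4.07812·(3.25000 − 3.00000) / (4.07812 − (-4.00000))
   = 3.25000 − (1.0195300)/(8.0781200) = 3.1237912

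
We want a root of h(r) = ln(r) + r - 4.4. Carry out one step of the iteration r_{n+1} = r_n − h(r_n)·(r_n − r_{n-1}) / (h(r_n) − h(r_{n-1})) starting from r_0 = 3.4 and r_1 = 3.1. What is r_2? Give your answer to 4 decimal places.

3.2289

h(3.4) = 0.223775, h(3.1) = -0.168598
r_2 = 3.100000 − (-0.168598)·(3.100000 − 3.400000) / (-0.168598 − 0.223775) = 3.100000 − (0.050579)/(-0.392373) = 3.228906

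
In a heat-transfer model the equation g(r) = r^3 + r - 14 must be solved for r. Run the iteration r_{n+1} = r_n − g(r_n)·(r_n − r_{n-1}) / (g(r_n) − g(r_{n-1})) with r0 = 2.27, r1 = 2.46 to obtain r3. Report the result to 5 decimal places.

g(2.27) = -0.0329170, g(2.46) = 3.3469360
r2 = 2.4600000 − 3.3469360·(2.4600000 − 2.2700000) / (3.3469360 − (-0.0329170)) = 2.4600000 − (0.6359178)/(3.3798530) = 2.2718504
g(2.2718504) = -0.0024378
r3 = 2.2718504 − (-0.0024378)·(2.2718504 − 2.4600000) / (-0.0024378 − 3.3469360) = 2.2718504 − (0.0004587)/(-3.3493738) = 2.2719874

2.27199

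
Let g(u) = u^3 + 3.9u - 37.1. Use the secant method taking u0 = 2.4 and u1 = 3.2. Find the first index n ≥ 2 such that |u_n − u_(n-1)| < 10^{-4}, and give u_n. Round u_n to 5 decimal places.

n = 5, u_n = 2.94742

g(2.4) = -13.9160000, g(3.2) = 8.1480000
u2 = 3.2000000 − 8.1480000·(0.8000000)/(22.0640000) = 2.9045685;  |Δ| = 0.2954315
g(2.9045685) = -1.2677371
u3 = 2.9045685 − (-1.2677371)·(-0.2954315)/(-9.4157371) = 2.9443455;  |Δ| = 0.0397770
g(2.9443455) = -0.0920199
u4 = 2.9443455 − (-0.0920199)·(0.0397770)/(1.1757172) = 2.9474587;  |Δ| = 0.0031132
g(2.9474587) = 0.0011746
u5 = 2.9474587 − 0.0011746·(0.0031132)/(0.0931944) = 2.9474195;  |Δ| = 0.0000392
|u5 − u4| = 0.0000392 < 10^{-4}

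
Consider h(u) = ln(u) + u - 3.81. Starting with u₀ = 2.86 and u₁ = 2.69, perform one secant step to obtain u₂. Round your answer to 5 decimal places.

h(2.86) = 0.1008216, h(2.69) = -0.1304588
u₂ = 2.6900000 − (-0.1304588)·(2.6900000 − 2.8600000) / (-0.1304588 − 0.1008216) = 2.6900000 − (0.0221780)/(-0.2312804) = 2.7858922

2.78589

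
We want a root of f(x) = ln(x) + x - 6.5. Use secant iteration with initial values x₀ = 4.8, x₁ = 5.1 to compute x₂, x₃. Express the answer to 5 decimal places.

f(4.8) = -0.1313841, f(5.1) = 0.2292405
x₂ = 5.1000000 − 0.2292405·(5.1000000 − 4.8000000) / (0.2292405 − (-0.1313841)) = 5.1000000 − (0.0687722)/(0.3606246) = 4.9092971
f(4.9092971) = 0.0004279
x₃ = 4.9092971 − 0.0004279·(4.9092971 − 5.1000000) / (0.0004279 − 0.2292405) = 4.9092971 − (-0.0000816)/(-0.2288127) = 4.9089405

4.90930, 4.90894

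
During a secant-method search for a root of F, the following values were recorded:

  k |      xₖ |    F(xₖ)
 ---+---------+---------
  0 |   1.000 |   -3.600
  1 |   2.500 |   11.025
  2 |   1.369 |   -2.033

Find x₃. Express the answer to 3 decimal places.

1.545

x₃ = 1.369 − (-2.033)·(1.369 − 2.500) / (-2.033 − 11.025)
   = 1.369 − (2.29932)/(-13.05800) = 1.54509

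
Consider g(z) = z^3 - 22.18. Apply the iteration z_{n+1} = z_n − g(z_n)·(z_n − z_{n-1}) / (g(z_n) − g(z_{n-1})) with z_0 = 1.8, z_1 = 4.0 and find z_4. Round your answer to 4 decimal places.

2.8313

g(1.8) = -16.348000, g(4.0) = 41.820000
z_2 = 4.000000 − 41.820000·(4.000000 − 1.800000) / (41.820000 − (-16.348000)) = 4.000000 − (92.004000)/(58.168000) = 2.418306
g(2.418306) = -8.037260
z_3 = 2.418306 − (-8.037260)·(2.418306 − 4.000000) / (-8.037260 − 41.820000) = 2.418306 − (12.712490)/(-49.857260) = 2.673283
g(2.673283) = -3.075532
z_4 = 2.673283 − (-3.075532)·(2.673283 − 2.418306) / (-3.075532 − (-8.037260)) = 2.673283 − (-0.784192)/(4.961729) = 2.831331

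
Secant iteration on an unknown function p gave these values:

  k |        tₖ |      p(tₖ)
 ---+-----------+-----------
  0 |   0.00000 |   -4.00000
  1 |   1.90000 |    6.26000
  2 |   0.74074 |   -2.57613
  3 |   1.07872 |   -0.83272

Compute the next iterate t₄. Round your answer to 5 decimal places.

t₄ = 1.07872 − (-0.83272)·(1.07872 − 0.74074) / (-0.83272 − (-2.57613))
   = 1.07872 − (-0.2814427)/(1.7434100) = 1.2401523

1.24015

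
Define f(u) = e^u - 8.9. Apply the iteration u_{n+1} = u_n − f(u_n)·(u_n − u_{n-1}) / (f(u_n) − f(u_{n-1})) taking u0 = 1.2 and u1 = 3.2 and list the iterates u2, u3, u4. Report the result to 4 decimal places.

f(1.2) = -5.579883, f(3.2) = 15.632530
u2 = 3.200000 − 15.632530·(3.200000 − 1.200000) / (15.632530 − (-5.579883)) = 3.200000 − (31.265060)/(21.212413) = 1.726096
f(1.726096) = -3.281324
u3 = 1.726096 − (-3.281324)·(1.726096 − 3.200000) / (-3.281324 − 15.632530) = 1.726096 − (4.836357)/(-18.913854) = 1.981800
f(1.981800) = -1.644205
u4 = 1.981800 − (-1.644205)·(1.981800 − 1.726096) / (-1.644205 − (-3.281324)) = 1.981800 − (-0.420431)/(1.637119) = 2.238612

1.7261, 1.9818, 2.2386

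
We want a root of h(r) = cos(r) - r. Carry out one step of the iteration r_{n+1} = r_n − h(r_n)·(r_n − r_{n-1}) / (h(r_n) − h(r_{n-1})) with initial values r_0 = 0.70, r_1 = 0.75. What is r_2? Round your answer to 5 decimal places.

h(0.70) = 0.0648422, h(0.75) = -0.0183111
r_2 = 0.7500000 − (-0.0183111)·(0.7500000 − 0.7000000) / (-0.0183111 − 0.0648422) = 0.7500000 − (-0.0009156)/(-0.0831533) = 0.7389895

0.73899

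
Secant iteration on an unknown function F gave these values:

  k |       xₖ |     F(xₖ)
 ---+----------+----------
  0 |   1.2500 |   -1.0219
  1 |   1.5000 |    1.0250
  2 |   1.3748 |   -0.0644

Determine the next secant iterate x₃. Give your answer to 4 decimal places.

1.3822

x₃ = 1.3748 − (-0.0644)·(1.3748 − 1.5000) / (-0.0644 − 1.0250)
   = 1.3748 − (0.008063)/(-1.089400) = 1.382201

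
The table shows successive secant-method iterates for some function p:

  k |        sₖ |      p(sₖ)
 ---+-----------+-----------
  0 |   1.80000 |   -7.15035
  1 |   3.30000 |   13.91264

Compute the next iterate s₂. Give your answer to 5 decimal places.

s₂ = 3.30000 − 13.91264·(3.30000 − 1.80000) / (13.91264 − (-7.15035))
   = 3.30000 − (20.8689600)/(21.0629900) = 2.3092119

2.30921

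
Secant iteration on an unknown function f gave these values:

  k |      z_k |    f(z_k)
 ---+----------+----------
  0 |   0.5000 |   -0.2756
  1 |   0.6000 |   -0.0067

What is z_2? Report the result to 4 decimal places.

0.6025

z_2 = 0.6000 − (-0.0067)·(0.6000 − 0.5000) / (-0.0067 − (-0.2756))
   = 0.6000 − (-0.000670)/(0.268900) = 0.602492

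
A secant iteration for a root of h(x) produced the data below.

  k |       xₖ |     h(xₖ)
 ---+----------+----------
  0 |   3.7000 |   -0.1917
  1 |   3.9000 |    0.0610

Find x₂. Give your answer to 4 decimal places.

3.8517

x₂ = 3.9000 − 0.0610·(3.9000 − 3.7000) / (0.0610 − (-0.1917))
   = 3.9000 − (0.012200)/(0.252700) = 3.851721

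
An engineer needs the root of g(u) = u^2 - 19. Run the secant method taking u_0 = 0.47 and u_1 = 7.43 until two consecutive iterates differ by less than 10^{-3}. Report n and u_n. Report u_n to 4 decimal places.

g(0.47) = -18.779100, g(7.43) = 36.204900
u_2 = 7.430000 − 36.204900·(6.960000)/(54.984000) = 2.847101;  |Δ| = 4.582899
g(2.847101) = -10.894014
u_3 = 2.847101 − (-10.894014)·(-4.582899)/(-47.098914) = 3.907129;  |Δ| = 1.060028
g(3.907129) = -3.734341
u_4 = 3.907129 − (-3.734341)·(1.060028)/(7.159673) = 4.460018;  |Δ| = 0.552889
g(4.460018) = 0.891765
u_5 = 4.460018 − 0.891765·(0.552889)/(4.626106) = 4.353439;  |Δ| = 0.106579
g(4.353439) = -0.047567
u_6 = 4.353439 − (-0.047567)·(-0.106579)/(-0.939332) = 4.358836;  |Δ| = 0.005397
g(4.358836) = -0.000546
u_7 = 4.358836 − (-0.000546)·(0.005397)/(0.047021) = 4.358899;  |Δ| = 0.000063
|u_7 − u_6| = 0.000063 < 10^{-3}

n = 7, u_n = 4.3589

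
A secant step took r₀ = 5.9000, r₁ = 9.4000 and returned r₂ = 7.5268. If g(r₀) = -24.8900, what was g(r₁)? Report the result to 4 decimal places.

28.6599

The secant line through (5.9000, -24.8900) and (9.4000, g(r₁)) crosses zero at r₂ = 7.5268.
So (5.9000, -24.8900), (9.4000, g(r₁)), (7.5268, 0) are collinear:
g(r₁) = -24.8900 · (9.4000 − 7.5268) / (5.9000 − 7.5268) = -24.8900 · (1.873200)/(-1.626800) = 28.659914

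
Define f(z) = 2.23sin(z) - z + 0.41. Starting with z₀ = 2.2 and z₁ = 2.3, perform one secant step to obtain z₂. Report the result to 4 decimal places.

2.2054

f(2.2) = 0.012947, f(2.3) = -0.227077
z₂ = 2.300000 − (-0.227077)·(2.300000 − 2.200000) / (-0.227077 − 0.012947) = 2.300000 − (-0.022708)/(-0.240024) = 2.205394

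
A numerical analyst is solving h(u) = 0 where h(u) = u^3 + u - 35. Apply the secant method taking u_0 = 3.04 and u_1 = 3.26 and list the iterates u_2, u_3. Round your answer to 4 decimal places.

3.1656, 3.1691

h(3.04) = -3.865536, h(3.26) = 2.905976
u_2 = 3.260000 − 2.905976·(3.260000 − 3.040000) / (2.905976 − (-3.865536)) = 3.260000 − (0.639315)/(6.771512) = 3.165588
h(3.165588) = -0.112234
u_3 = 3.165588 − (-0.112234)·(3.165588 − 3.260000) / (-0.112234 − 2.905976) = 3.165588 − (0.010596)/(-3.018210) = 3.169098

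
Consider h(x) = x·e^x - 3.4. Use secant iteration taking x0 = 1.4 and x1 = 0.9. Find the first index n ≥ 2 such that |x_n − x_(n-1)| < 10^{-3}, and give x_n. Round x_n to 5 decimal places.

h(1.4) = 2.2772800, h(0.9) = -1.1863572
x2 = 0.9000000 − (-1.1863572)·(-0.5000000)/(-3.4636372) = 1.0712589;  |Δ| = 0.1712589
h(1.0712589) = -0.2729397
x3 = 1.0712589 − (-0.2729397)·(0.1712589)/(0.9134175) = 1.1224330;  |Δ| = 0.0511741
h(1.1224330) = 0.0484735
x4 = 1.1224330 − 0.0484735·(0.0511741)/(0.3214133) = 1.1147153;  |Δ| = 0.0077178
h(1.1147153) = -0.0015677
x5 = 1.1147153 − (-0.0015677)·(-0.0077178)/(-0.0500412) = 1.1149570;  |Δ| = 0.0002418
|x5 − x4| = 0.0002418 < 10^{-3}

n = 5, x_n = 1.11496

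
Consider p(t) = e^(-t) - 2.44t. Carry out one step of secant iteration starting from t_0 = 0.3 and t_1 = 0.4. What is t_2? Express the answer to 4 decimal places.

0.3028

p(0.3) = 0.008818, p(0.4) = -0.305680
t_2 = 0.400000 − (-0.305680)·(0.400000 − 0.300000) / (-0.305680 − 0.008818) = 0.400000 − (-0.030568)/(-0.314498) = 0.302804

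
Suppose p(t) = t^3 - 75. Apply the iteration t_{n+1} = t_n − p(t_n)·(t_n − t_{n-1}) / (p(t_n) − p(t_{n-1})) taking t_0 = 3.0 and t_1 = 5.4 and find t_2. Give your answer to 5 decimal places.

p(3.0) = -48.0000000, p(5.4) = 82.4640000
t_2 = 5.4000000 − 82.4640000·(5.4000000 − 3.0000000) / (82.4640000 − (-48.0000000)) = 5.4000000 − (197.9136000)/(130.4640000) = 3.8830022

3.88300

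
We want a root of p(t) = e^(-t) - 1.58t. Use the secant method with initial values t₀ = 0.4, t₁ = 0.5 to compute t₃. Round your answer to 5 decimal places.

p(0.4) = 0.0383200, p(0.5) = -0.1834693
t₂ = 0.5000000 − (-0.1834693)·(0.5000000 − 0.4000000) / (-0.1834693 − 0.0383200) = 0.5000000 − (-0.0183469)/(-0.2217894) = 0.4172777
p(0.4172777) = -0.0004608
t₃ = 0.4172777 − (-0.0004608)·(0.4172777 − 0.5000000) / (-0.0004608 − (-0.1834693)) = 0.4172777 − (0.0000381)/(0.1830086) = 0.4170694

0.41707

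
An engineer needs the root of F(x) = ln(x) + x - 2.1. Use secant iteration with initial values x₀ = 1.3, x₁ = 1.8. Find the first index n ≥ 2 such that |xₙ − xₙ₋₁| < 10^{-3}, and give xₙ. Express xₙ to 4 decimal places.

F(1.3) = -0.537636, F(1.8) = 0.287787
x₂ = 1.800000 − 0.287787·(0.500000)/(0.825422) = 1.625673;  |Δ| = 0.174327
F(1.625673) = 0.011595
x₃ = 1.625673 − 0.011595·(-0.174327)/(-0.276192) = 1.618355;  |Δ| = 0.007319
F(1.618355) = -0.000236
x₄ = 1.618355 − (-0.000236)·(-0.007319)/(-0.011831) = 1.618500;  |Δ| = 0.000146
|x₄ − x₃| = 0.000146 < 10^{-3}

n = 4, xₙ = 1.6185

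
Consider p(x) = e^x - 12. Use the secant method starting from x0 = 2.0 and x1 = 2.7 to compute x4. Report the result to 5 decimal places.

2.48506

p(2.0) = -4.6109439, p(2.7) = 2.8797317
x2 = 2.7000000 − 2.8797317·(2.7000000 − 2.0000000) / (2.8797317 − (-4.6109439)) = 2.7000000 − (2.0158122)/(7.4906756) = 2.4308905
p(2.4308905) = -0.6309987
x3 = 2.4308905 − (-0.6309987)·(2.4308905 − 2.7000000) / (-0.6309987 − 2.8797317) = 2.4308905 − (0.1698078)/(-3.5107304) = 2.4792587
p(2.4792587) = -0.0675846
x4 = 2.4792587 − (-0.0675846)·(2.4792587 − 2.4308905) / (-0.0675846 − (-0.6309987)) = 2.4792587 − (-0.0032689)/(0.5634141) = 2.4850607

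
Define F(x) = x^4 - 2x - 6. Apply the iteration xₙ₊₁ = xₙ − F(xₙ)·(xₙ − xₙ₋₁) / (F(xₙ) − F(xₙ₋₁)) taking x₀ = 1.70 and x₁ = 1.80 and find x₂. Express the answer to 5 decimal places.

F(1.70) = -1.0479000, F(1.80) = 0.8976000
x₂ = 1.8000000 − 0.8976000·(1.8000000 − 1.7000000) / (0.8976000 − (-1.0479000)) = 1.8000000 − (0.0897600)/(1.9455000) = 1.7538628

1.75386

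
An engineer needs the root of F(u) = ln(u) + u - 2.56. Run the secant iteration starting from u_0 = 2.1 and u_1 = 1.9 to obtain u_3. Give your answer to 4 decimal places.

1.9119

F(2.1) = 0.281937, F(1.9) = -0.018146
u_2 = 1.900000 − (-0.018146)·(1.900000 − 2.100000) / (-0.018146 − 0.281937) = 1.900000 − (0.003629)/(-0.300083) = 1.912094
F(1.912094) = 0.000293
u_3 = 1.912094 − 0.000293·(1.912094 − 1.900000) / (0.000293 − (-0.018146)) = 1.912094 − (0.000004)/(0.018439) = 1.911902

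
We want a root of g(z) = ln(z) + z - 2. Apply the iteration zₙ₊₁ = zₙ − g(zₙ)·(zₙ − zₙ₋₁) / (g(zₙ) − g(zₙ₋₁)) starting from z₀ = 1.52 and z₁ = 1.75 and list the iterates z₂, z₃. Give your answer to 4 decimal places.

1.5580, 1.5571

g(1.52) = -0.061290, g(1.75) = 0.309616
z₂ = 1.750000 − 0.309616·(1.750000 − 1.520000) / (0.309616 − (-0.061290)) = 1.750000 − (0.071212)/(0.370905) = 1.558006
g(1.558006) = 0.001413
z₃ = 1.558006 − 0.001413·(1.558006 − 1.750000) / (0.001413 − 0.309616) = 1.558006 − (-0.000271)/(-0.308203) = 1.557126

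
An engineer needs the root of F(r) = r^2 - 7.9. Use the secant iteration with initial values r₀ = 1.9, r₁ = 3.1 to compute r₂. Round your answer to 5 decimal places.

2.75800

F(1.9) = -4.2900000, F(3.1) = 1.7100000
r₂ = 3.1000000 − 1.7100000·(3.1000000 − 1.9000000) / (1.7100000 − (-4.2900000)) = 3.1000000 − (2.0520000)/(6.0000000) = 2.7580000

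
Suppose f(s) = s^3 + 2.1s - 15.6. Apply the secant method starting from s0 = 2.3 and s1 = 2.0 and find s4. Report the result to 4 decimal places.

f(2.3) = 1.397000, f(2.0) = -3.400000
s2 = 2.000000 − (-3.400000)·(2.000000 − 2.300000) / (-3.400000 − 1.397000) = 2.000000 − (1.020000)/(-4.797000) = 2.212633
f(2.212633) = -0.120986
s3 = 2.212633 − (-0.120986)·(2.212633 − 2.000000) / (-0.120986 − (-3.400000)) = 2.212633 − (-0.025726)/(3.279014) = 2.220478
f(2.220478) = 0.011128
s4 = 2.220478 − 0.011128·(2.220478 − 2.212633) / (0.011128 − (-0.120986)) = 2.220478 − (0.000087)/(0.132114) = 2.219818

2.2198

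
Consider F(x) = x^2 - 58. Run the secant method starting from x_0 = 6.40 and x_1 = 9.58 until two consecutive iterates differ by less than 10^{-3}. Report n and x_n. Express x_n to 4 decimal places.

n = 5, x_n = 7.6158

F(6.40) = -17.040000, F(9.58) = 33.776400
x_2 = 9.580000 − 33.776400·(3.180000)/(50.816400) = 7.466333;  |Δ| = 2.113667
F(7.466333) = -2.253873
x_3 = 7.466333 − (-2.253873)·(-2.113667)/(-36.030273) = 7.598553;  |Δ| = 0.132220
F(7.598553) = -0.261988
x_4 = 7.598553 − (-0.261988)·(0.132220)/(1.991885) = 7.615944;  |Δ| = 0.017391
F(7.615944) = 0.002602
x_5 = 7.615944 − 0.002602·(0.017391)/(0.264589) = 7.615773;  |Δ| = 0.000171
|x_5 − x_4| = 0.000171 < 10^{-3}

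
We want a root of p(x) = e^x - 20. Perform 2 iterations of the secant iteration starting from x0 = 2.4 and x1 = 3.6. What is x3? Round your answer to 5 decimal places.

2.94718

p(2.4) = -8.9768236, p(3.6) = 16.5982344
x2 = 3.6000000 − 16.5982344·(3.6000000 − 2.4000000) / (16.5982344 − (-8.9768236)) = 3.6000000 − (19.9178813)/(25.5750581) = 2.8211990
p(2.8211990) = -3.2030222
x3 = 2.8211990 − (-3.2030222)·(2.8211990 − 3.6000000) / (-3.2030222 − 16.5982344) = 2.8211990 − (2.4945169)/(-19.8012566) = 2.9471767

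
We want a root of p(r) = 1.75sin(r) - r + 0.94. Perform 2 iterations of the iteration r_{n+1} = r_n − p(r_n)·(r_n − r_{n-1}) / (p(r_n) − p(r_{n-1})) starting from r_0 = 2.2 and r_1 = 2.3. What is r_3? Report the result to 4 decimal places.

p(2.2) = 0.154869, p(2.3) = -0.055016
r_2 = 2.300000 − (-0.055016)·(2.300000 − 2.200000) / (-0.055016 − 0.154869) = 2.300000 − (-0.005502)/(-0.209885) = 2.273788
p(2.273788) = 0.001308
r_3 = 2.273788 − 0.001308·(2.273788 − 2.300000) / (0.001308 − (-0.055016)) = 2.273788 − (-0.000034)/(0.056324) = 2.274396

2.2744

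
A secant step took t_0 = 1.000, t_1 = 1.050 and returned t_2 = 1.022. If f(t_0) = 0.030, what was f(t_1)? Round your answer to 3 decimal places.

The secant line through (1.000, 0.030) and (1.050, f(t_1)) crosses zero at t_2 = 1.022.
So (1.000, 0.030), (1.050, f(t_1)), (1.022, 0) are collinear:
f(t_1) = 0.030 · (1.050 − 1.022) / (1.000 − 1.022) = 0.030 · (0.02800)/(-0.02200) = -0.03818

-0.038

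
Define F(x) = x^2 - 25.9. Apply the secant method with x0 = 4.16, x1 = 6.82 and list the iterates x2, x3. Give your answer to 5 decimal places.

4.94273, 5.06765

F(4.16) = -8.5944000, F(6.82) = 20.6124000
x2 = 6.8200000 − 20.6124000·(6.8200000 − 4.1600000) / (20.6124000 − (-8.5944000)) = 6.8200000 − (54.8289840)/(29.2068000) = 4.9427322
F(4.9427322) = -1.4693980
x3 = 4.9427322 − (-1.4693980)·(4.9427322 − 6.8200000) / (-1.4693980 − 20.6124000) = 4.9427322 − (2.7584535)/(-22.0817980) = 5.0676520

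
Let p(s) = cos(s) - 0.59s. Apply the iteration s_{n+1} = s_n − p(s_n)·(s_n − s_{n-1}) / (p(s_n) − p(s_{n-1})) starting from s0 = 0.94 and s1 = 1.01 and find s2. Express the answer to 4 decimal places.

0.9648

p(0.94) = 0.035188, p(1.01) = -0.064039
s2 = 1.010000 − (-0.064039)·(1.010000 − 0.940000) / (-0.064039 − 0.035188) = 1.010000 − (-0.004483)/(-0.099227) = 0.964823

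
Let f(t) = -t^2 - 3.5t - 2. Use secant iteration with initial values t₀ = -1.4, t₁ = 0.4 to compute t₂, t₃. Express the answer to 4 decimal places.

f(-1.4) = 0.940000, f(0.4) = -3.560000
t₂ = 0.400000 − (-3.560000)·(0.400000 − (-1.400000)) / (-3.560000 − 0.940000) = 0.400000 − (-6.408000)/(-4.500000) = -1.024000
f(-1.024000) = 0.535424
t₃ = -1.024000 − 0.535424·(-1.024000 − 0.400000) / (0.535424 − (-3.560000)) = -1.024000 − (-0.762444)/(4.095424) = -0.837830

-1.0240, -0.8378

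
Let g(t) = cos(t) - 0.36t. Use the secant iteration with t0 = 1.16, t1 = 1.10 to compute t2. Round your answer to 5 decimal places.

g(1.16) = -0.0182605, g(1.10) = 0.0575961
t2 = 1.1000000 − 0.0575961·(1.1000000 − 1.1600000) / (0.0575961 − (-0.0182605)) = 1.1000000 − (-0.0034558)/(0.0758566) = 1.1455566

1.14556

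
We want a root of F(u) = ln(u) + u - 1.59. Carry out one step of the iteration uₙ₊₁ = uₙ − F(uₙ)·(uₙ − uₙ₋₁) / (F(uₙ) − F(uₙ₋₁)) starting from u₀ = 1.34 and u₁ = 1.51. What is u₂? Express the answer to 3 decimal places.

F(1.34) = 0.04267, F(1.51) = 0.33211
u₂ = 1.51000 − 0.33211·(1.51000 − 1.34000) / (0.33211 − 0.04267) = 1.51000 − (0.05646)/(0.28944) = 1.31494

1.315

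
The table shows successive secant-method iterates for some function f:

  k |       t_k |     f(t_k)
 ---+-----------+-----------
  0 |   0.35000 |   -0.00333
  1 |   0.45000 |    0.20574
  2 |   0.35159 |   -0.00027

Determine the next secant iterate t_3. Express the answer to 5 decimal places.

t_3 = 0.35159 − (-0.00027)·(0.35159 − 0.45000) / (-0.00027 − 0.20574)
   = 0.35159 − (0.0000266)/(-0.2060100) = 0.3517190

0.35172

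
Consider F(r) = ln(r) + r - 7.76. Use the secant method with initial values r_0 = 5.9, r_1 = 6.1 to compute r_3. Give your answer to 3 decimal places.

5.973

F(5.9) = -0.08505, F(6.1) = 0.14829
r_2 = 6.10000 − 0.14829·(6.10000 − 5.90000) / (0.14829 − (-0.08505)) = 6.10000 − (0.02966)/(0.23334) = 5.97290
F(5.97290) = 0.00013
r_3 = 5.97290 − 0.00013·(5.97290 − 6.10000) / (0.00013 − 0.14829) = 5.97290 − (-0.00002)/(-0.14816) = 5.97279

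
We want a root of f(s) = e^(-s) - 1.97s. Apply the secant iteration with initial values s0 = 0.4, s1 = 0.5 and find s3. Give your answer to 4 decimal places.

0.3557

f(0.4) = -0.117680, f(0.5) = -0.378469
s2 = 0.500000 − (-0.378469)·(0.500000 − 0.400000) / (-0.378469 − (-0.117680)) = 0.500000 − (-0.037847)/(-0.260789) = 0.354875
f(0.354875) = 0.002156
s3 = 0.354875 − 0.002156·(0.354875 − 0.500000) / (0.002156 − (-0.378469)) = 0.354875 − (-0.000313)/(0.380625) = 0.355698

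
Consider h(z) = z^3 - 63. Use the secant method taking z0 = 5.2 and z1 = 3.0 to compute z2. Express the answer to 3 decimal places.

h(5.2) = 77.60800, h(3.0) = -36.00000
z2 = 3.00000 − (-36.00000)·(3.00000 − 5.20000) / (-36.00000 − 77.60800) = 3.00000 − (79.20000)/(-113.60800) = 3.69713

3.697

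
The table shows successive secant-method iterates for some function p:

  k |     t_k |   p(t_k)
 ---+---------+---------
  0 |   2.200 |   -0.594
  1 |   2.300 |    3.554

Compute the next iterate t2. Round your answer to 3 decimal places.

2.214

t2 = 2.300 − 3.554·(2.300 − 2.200) / (3.554 − (-0.594))
   = 2.300 − (0.35540)/(4.14800) = 2.21432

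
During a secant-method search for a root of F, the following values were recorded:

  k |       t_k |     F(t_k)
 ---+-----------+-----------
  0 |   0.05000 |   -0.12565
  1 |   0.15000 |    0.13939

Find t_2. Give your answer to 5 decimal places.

0.09741

t_2 = 0.15000 − 0.13939·(0.15000 − 0.05000) / (0.13939 − (-0.12565))
   = 0.15000 − (0.0139390)/(0.2650400) = 0.0974079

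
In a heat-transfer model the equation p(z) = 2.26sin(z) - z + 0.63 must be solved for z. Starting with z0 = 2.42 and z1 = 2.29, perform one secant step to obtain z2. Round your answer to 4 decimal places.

p(2.42) = -0.297086, p(2.29) = 0.040267
z2 = 2.290000 − 0.040267·(2.290000 − 2.420000) / (0.040267 − (-0.297086)) = 2.290000 − (-0.005235)/(0.337354) = 2.305517

2.3055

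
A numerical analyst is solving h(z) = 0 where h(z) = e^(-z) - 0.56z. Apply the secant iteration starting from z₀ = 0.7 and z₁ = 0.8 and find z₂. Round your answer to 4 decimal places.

0.8013

h(0.7) = 0.104585, h(0.8) = 0.001329
z₂ = 0.800000 − 0.001329·(0.800000 − 0.700000) / (0.001329 − 0.104585) = 0.800000 − (0.000133)/(-0.103256) = 0.801287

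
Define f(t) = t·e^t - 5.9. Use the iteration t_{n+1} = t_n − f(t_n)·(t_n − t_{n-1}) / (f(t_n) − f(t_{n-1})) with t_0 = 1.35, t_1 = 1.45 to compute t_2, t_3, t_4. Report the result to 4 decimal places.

f(1.35) = -0.692476, f(1.45) = 0.281516
t_2 = 1.450000 − 0.281516·(1.450000 − 1.350000) / (0.281516 − (-0.692476)) = 1.450000 − (0.028152)/(0.973992) = 1.421097
f(1.421097) = -0.014301
t_3 = 1.421097 − (-0.014301)·(1.421097 − 1.450000) / (-0.014301 − 0.281516) = 1.421097 − (0.000413)/(-0.295817) = 1.422494
f(1.422494) = -0.000276
t_4 = 1.422494 − (-0.000276)·(1.422494 − 1.421097) / (-0.000276 − (-0.014301)) = 1.422494 − (0.000000)/(0.014025) = 1.422521

1.4211, 1.4225, 1.4225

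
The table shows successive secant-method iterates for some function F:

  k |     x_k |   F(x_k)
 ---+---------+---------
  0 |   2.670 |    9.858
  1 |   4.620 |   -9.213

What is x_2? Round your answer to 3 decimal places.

x_2 = 4.620 − (-9.213)·(4.620 − 2.670) / (-9.213 − 9.858)
   = 4.620 − (-17.96535)/(-19.07100) = 3.67798

3.678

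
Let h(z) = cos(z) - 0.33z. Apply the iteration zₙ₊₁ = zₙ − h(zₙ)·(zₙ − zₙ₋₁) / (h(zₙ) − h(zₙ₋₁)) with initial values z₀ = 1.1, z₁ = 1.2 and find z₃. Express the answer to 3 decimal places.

1.173

h(1.1) = 0.09060, h(1.2) = -0.03364
z₂ = 1.20000 − (-0.03364)·(1.20000 − 1.10000) / (-0.03364 − 0.09060) = 1.20000 − (-0.00336)/(-0.12424) = 1.17292
h(1.17292) = 0.00040
z₃ = 1.17292 − 0.00040·(1.17292 − 1.20000) / (0.00040 − (-0.03364)) = 1.17292 − (-0.00001)/(0.03404) = 1.17324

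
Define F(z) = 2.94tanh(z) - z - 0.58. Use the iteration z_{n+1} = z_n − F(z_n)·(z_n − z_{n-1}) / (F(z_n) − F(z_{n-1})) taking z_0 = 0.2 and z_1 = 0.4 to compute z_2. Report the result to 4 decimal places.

0.3186

F(0.2) = -0.199717, F(0.4) = 0.137050
z_2 = 0.400000 − 0.137050·(0.400000 − 0.200000) / (0.137050 − (-0.199717)) = 0.400000 − (0.027410)/(0.336767) = 0.318608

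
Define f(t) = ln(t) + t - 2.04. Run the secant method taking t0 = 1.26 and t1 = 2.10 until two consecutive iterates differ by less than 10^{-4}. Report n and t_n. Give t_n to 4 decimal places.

n = 5, t_n = 1.5816

f(1.26) = -0.548888, f(2.10) = 0.801937
t2 = 2.100000 − 0.801937·(0.840000)/(1.350826) = 1.601322;  |Δ| = 0.498678
f(1.601322) = 0.032151
t3 = 1.601322 − 0.032151·(-0.498678)/(-0.769786) = 1.580494;  |Δ| = 0.020828
f(1.580494) = -0.001769
t4 = 1.580494 − (-0.001769)·(-0.020828)/(-0.033920) = 1.581580;  |Δ| = 0.001086
f(1.581580) = 0.000004
t5 = 1.581580 − 0.000004·(0.001086)/(0.001773) = 1.581577;  |Δ| = 0.000003
|t5 − t4| = 0.000003 < 10^{-4}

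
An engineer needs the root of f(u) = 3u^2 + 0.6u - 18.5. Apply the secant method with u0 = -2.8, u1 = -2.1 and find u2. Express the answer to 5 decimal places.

-2.56312

f(-2.8) = 3.3400000, f(-2.1) = -6.5300000
u2 = -2.1000000 − (-6.5300000)·(-2.1000000 − (-2.8000000)) / (-6.5300000 − 3.3400000) = -2.1000000 − (-4.5710000)/(-9.8700000) = -2.5631206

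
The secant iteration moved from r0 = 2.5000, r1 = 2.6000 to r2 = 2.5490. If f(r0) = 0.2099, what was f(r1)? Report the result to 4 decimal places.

The secant line through (2.5000, 0.2099) and (2.6000, f(r1)) crosses zero at r2 = 2.5490.
So (2.5000, 0.2099), (2.6000, f(r1)), (2.5490, 0) are collinear:
f(r1) = 0.2099 · (2.6000 − 2.5490) / (2.5000 − 2.5490) = 0.2099 · (0.051000)/(-0.049000) = -0.218467

-0.2185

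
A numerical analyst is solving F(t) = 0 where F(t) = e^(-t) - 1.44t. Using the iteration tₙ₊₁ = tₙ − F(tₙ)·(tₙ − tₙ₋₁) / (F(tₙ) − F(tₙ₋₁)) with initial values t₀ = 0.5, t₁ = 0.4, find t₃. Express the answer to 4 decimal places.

0.4450

F(0.5) = -0.113469, F(0.4) = 0.094320
t₂ = 0.400000 − 0.094320·(0.400000 − 0.500000) / (0.094320 − (-0.113469)) = 0.400000 − (-0.009432)/(0.207789) = 0.445392
F(0.445392) = -0.000792
t₃ = 0.445392 − (-0.000792)·(0.445392 − 0.400000) / (-0.000792 − 0.094320) = 0.445392 − (-0.000036)/(-0.095112) = 0.445014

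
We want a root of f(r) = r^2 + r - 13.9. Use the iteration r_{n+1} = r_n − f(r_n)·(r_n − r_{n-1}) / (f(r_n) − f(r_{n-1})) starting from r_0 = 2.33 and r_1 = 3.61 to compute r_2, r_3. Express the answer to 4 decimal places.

3.2149, 3.2596

f(2.33) = -6.141100, f(3.61) = 2.742100
r_2 = 3.610000 − 2.742100·(3.610000 − 2.330000) / (2.742100 − (-6.141100)) = 3.610000 − (3.509888)/(8.883200) = 3.214885
f(3.214885) = -0.349631
r_3 = 3.214885 − (-0.349631)·(3.214885 − 3.610000) / (-0.349631 − 2.742100) = 3.214885 − (0.138145)/(-3.091731) = 3.259567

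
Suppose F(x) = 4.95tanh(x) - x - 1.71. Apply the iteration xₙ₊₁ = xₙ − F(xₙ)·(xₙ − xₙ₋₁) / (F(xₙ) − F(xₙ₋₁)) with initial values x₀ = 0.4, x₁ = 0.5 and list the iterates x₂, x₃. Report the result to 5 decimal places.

0.47474, 0.47363

F(0.4) = -0.2292526, F(0.5) = 0.0774799
x₂ = 0.5000000 − 0.0774799·(0.5000000 − 0.4000000) / (0.0774799 − (-0.2292526)) = 0.5000000 − (0.0077480)/(0.3067326) = 0.4747402
F(0.4747402) = 0.0032655
x₃ = 0.4747402 − 0.0032655·(0.4747402 − 0.5000000) / (0.0032655 − 0.0774799) = 0.4747402 − (-0.0000825)/(-0.0742144) = 0.4736288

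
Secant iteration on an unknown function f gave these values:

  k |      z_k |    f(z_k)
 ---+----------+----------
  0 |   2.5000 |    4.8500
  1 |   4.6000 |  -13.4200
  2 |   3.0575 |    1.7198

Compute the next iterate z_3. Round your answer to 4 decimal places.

3.2327

z_3 = 3.0575 − 1.7198·(3.0575 − 4.6000) / (1.7198 − (-13.4200))
   = 3.0575 − (-2.652791)/(15.139800) = 3.232720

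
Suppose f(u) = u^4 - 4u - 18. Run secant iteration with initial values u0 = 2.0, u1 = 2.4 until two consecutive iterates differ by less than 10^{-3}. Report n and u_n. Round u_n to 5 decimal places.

f(2.0) = -10.0000000, f(2.4) = 5.5776000
u2 = 2.4000000 − 5.5776000·(0.4000000)/(15.5776000) = 2.2567790;  |Δ| = 0.1432210
f(2.2567790) = -1.0879444
u3 = 2.2567790 − (-1.0879444)·(-0.1432210)/(-6.6655444) = 2.2801554;  |Δ| = 0.0233764
f(2.2801554) = -0.0898918
u4 = 2.2801554 − (-0.0898918)·(0.0233764)/(0.9980525) = 2.2822608;  |Δ| = 0.0021054
f(2.2822608) = 0.0016632
u5 = 2.2822608 − 0.0016632·(0.0021054)/(0.0915551) = 2.2822226;  |Δ| = 0.0000382
|u5 − u4| = 0.0000382 < 10^{-3}

n = 5, u_n = 2.28222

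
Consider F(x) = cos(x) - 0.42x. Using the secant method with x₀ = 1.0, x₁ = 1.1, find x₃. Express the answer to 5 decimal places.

1.09358

F(1.0) = 0.1203023, F(1.1) = -0.0084039
x₂ = 1.1000000 − (-0.0084039)·(1.1000000 − 1.0000000) / (-0.0084039 − 0.1203023) = 1.1000000 − (-0.0008404)/(-0.1287062) = 1.0934705
F(1.0934705) = 0.0001479
x₃ = 1.0934705 − 0.0001479·(1.0934705 − 1.1000000) / (0.0001479 − (-0.0084039)) = 1.0934705 − (-0.0000010)/(0.0085518) = 1.0935835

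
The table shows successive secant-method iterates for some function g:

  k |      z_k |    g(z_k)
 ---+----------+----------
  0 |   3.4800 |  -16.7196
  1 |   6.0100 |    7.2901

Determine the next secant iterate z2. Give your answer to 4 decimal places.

z2 = 6.0100 − 7.2901·(6.0100 − 3.4800) / (7.2901 − (-16.7196))
   = 6.0100 − (18.443953)/(24.009700) = 5.241812

5.2418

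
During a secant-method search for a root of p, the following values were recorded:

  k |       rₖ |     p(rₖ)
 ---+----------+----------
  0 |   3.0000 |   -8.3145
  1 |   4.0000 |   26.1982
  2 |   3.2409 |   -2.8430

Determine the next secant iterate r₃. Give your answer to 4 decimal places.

r₃ = 3.2409 − (-2.8430)·(3.2409 − 4.0000) / (-2.8430 − 26.1982)
   = 3.2409 − (2.158121)/(-29.041200) = 3.315212

3.3152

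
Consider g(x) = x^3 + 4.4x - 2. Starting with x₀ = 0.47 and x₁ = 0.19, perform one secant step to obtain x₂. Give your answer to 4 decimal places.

g(0.47) = 0.171823, g(0.19) = -1.157141
x₂ = 0.190000 − (-1.157141)·(0.190000 − 0.470000) / (-1.157141 − 0.171823) = 0.190000 − (0.323999)/(-1.328964) = 0.433799

0.4338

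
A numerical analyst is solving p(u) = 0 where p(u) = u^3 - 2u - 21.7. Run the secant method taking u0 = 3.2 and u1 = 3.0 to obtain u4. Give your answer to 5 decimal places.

3.02772

p(3.2) = 4.6680000, p(3.0) = -0.7000000
u2 = 3.0000000 − (-0.7000000)·(3.0000000 − 3.2000000) / (-0.7000000 − 4.6680000) = 3.0000000 − (0.1400000)/(-5.3680000) = 3.0260805
p(3.0260805) = -0.0418486
u3 = 3.0260805 − (-0.0418486)·(3.0260805 − 3.0000000) / (-0.0418486 − (-0.7000000)) = 3.0260805 − (-0.0010914)/(0.6581514) = 3.0277388
p(3.0277388) = 0.0004165
u4 = 3.0277388 − 0.0004165·(3.0277388 − 3.0260805) / (0.0004165 − (-0.0418486)) = 3.0277388 − (0.0000007)/(0.0422651) = 3.0277225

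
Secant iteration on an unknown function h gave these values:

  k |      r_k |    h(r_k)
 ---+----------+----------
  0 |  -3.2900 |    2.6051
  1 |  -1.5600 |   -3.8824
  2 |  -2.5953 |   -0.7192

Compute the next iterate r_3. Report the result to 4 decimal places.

-2.8307

r_3 = -2.5953 − (-0.7192)·(-2.5953 − (-1.5600)) / (-0.7192 − (-3.8824))
   = -2.5953 − (0.744588)/(3.163200) = -2.830691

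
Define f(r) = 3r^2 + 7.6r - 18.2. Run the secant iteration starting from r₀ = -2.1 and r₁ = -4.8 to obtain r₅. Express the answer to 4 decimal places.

f(-2.1) = -20.930000, f(-4.8) = 14.440000
r₂ = -4.800000 − 14.440000·(-4.800000 − (-2.100000)) / (14.440000 − (-20.930000)) = -4.800000 − (-38.988000)/(35.370000) = -3.697710
f(-3.697710) = -5.283419
r₃ = -3.697710 − (-5.283419)·(-3.697710 − (-4.800000)) / (-5.283419 − 14.440000) = -3.697710 − (-5.823861)/(-19.723419) = -3.992986
f(-3.992986) = -0.714876
r₄ = -3.992986 − (-0.714876)·(-3.992986 − (-3.697710)) / (-0.714876 − (-5.283419)) = -3.992986 − (0.211086)/(4.568543) = -4.039191
f(-4.039191) = 0.047334
r₅ = -4.039191 − 0.047334·(-4.039191 − (-3.992986)) / (0.047334 − (-0.714876)) = -4.039191 − (-0.002187)/(0.762210) = -4.036321

-4.0363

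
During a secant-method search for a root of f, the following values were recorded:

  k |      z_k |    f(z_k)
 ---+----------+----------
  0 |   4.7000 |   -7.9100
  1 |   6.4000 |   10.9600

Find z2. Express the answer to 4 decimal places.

z2 = 6.4000 − 10.9600·(6.4000 − 4.7000) / (10.9600 − (-7.9100))
   = 6.4000 − (18.632000)/(18.870000) = 5.412613

5.4126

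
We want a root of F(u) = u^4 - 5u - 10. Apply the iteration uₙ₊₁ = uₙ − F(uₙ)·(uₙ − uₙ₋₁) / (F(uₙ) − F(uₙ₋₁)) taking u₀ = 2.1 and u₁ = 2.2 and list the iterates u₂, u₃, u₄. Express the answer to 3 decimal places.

2.130, 2.132, 2.132

F(2.1) = -1.05190, F(2.2) = 2.42560
u₂ = 2.20000 − 2.42560·(2.20000 − 2.10000) / (2.42560 − (-1.05190)) = 2.20000 − (0.24256)/(3.47750) = 2.13025
F(2.13025) = -0.05817
u₃ = 2.13025 − (-0.05817)·(2.13025 − 2.20000) / (-0.05817 − 2.42560) = 2.13025 − (0.00406)/(-2.48377) = 2.13188
F(2.13188) = -0.00310
u₄ = 2.13188 − (-0.00310)·(2.13188 − 2.13025) / (-0.00310 − (-0.05817)) = 2.13188 − (-0.00001)/(0.05507) = 2.13197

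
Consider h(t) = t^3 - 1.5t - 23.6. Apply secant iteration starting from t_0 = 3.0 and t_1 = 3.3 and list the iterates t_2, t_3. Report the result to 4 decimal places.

3.0389, 3.0422

h(3.0) = -1.100000, h(3.3) = 7.387000
t_2 = 3.300000 − 7.387000·(3.300000 − 3.000000) / (7.387000 − (-1.100000)) = 3.300000 − (2.216100)/(8.487000) = 3.038883
h(3.038883) = -0.094818
t_3 = 3.038883 − (-0.094818)·(3.038883 − 3.300000) / (-0.094818 − 7.387000) = 3.038883 − (0.024759)/(-7.481818) = 3.042192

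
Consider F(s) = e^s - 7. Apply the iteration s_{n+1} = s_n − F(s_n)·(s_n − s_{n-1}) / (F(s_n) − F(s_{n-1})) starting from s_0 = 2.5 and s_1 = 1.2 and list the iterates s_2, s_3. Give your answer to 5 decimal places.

F(2.5) = 5.1824940, F(1.2) = -3.6798831
s_2 = 1.2000000 − (-3.6798831)·(1.2000000 − 2.5000000) / (-3.6798831 − 5.1824940) = 1.2000000 − (4.7838480)/(-8.8623770) = 1.7397929
F(1.7397929) = -1.3038365
s_3 = 1.7397929 − (-1.3038365)·(1.7397929 − 1.2000000) / (-1.3038365 − (-3.6798831)) = 1.7397929 − (-0.7038017)/(2.3760466) = 2.0359999

1.73979, 2.03600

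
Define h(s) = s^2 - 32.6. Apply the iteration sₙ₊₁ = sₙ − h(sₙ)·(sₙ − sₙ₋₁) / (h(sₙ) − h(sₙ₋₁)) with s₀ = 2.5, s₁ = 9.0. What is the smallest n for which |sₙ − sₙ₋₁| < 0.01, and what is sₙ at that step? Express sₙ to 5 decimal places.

h(2.5) = -26.3500000, h(9.0) = 48.4000000
s₂ = 9.0000000 − 48.4000000·(6.5000000)/(74.7500000) = 4.7913043;  |Δ| = 4.2086957
h(4.7913043) = -9.6434026
s₃ = 4.7913043 − (-9.6434026)·(-4.2086957)/(-58.0434026) = 5.4905422;  |Δ| = 0.6992379
h(5.4905422) = -2.4539459
s₄ = 5.4905422 − (-2.4539459)·(0.6992379)/(7.1894568) = 5.7292101;  |Δ| = 0.2386678
h(5.7292101) = 0.2238479
s₅ = 5.7292101 − 0.2238479·(0.2386678)/(2.6777938) = 5.7092588;  |Δ| = 0.0199512
h(5.7092588) = -0.0043637
s₆ = 5.7092588 − (-0.0043637)·(-0.0199512)/(-0.2282116) = 5.7096403;  |Δ| = 0.0003815
|s₆ − s₅| = 0.0003815 < 0.01

n = 6, sₙ = 5.70964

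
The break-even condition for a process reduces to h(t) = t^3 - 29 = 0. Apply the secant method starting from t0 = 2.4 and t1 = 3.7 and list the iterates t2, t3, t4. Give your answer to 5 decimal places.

2.93569, 3.04722, 3.07347

h(2.4) = -15.1760000, h(3.7) = 21.6530000
t2 = 3.7000000 − 21.6530000·(3.7000000 − 2.4000000) / (21.6530000 − (-15.1760000)) = 3.7000000 − (28.1489000)/(36.8290000) = 2.9356866
h(2.9356866) = -3.6995032
t3 = 2.9356866 − (-3.6995032)·(2.9356866 − 3.7000000) / (-3.6995032 − 21.6530000) = 2.9356866 − (2.8275800)/(-25.3525032) = 3.0472172
h(3.0472172) = -0.7049664
t4 = 3.0472172 − (-0.7049664)·(3.0472172 − 2.9356866) / (-0.7049664 − (-3.6995032)) = 3.0472172 − (-0.0786253)/(2.9945368) = 3.0734734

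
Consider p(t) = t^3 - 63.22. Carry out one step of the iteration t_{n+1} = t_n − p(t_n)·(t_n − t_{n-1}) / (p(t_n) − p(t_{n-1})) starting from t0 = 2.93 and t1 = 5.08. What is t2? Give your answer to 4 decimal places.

p(2.93) = -38.066243, p(5.08) = 67.876512
t2 = 5.080000 − 67.876512·(5.080000 − 2.930000) / (67.876512 − (-38.066243)) = 5.080000 − (145.934501)/(105.942755) = 3.702516

3.7025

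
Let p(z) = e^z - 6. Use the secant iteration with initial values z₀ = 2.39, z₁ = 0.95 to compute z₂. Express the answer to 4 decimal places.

1.5404

p(2.39) = 4.913494, p(0.95) = -3.414290
z₂ = 0.950000 − (-3.414290)·(0.950000 − 2.390000) / (-3.414290 − 4.913494) = 0.950000 − (4.916578)/(-8.327784) = 1.540382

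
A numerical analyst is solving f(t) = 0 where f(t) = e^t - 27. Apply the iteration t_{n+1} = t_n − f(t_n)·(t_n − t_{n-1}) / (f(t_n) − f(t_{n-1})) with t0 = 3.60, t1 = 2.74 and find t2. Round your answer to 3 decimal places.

3.209

f(3.60) = 9.59823, f(2.74) = -11.51301
t2 = 2.74000 − (-11.51301)·(2.74000 − 3.60000) / (-11.51301 − 9.59823) = 2.74000 − (9.90119)/(-21.11125) = 3.20900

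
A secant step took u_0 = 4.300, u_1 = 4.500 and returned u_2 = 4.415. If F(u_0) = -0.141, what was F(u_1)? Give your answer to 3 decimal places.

0.104

The secant line through (4.300, -0.141) and (4.500, F(u_1)) crosses zero at u_2 = 4.415.
So (4.300, -0.141), (4.500, F(u_1)), (4.415, 0) are collinear:
F(u_1) = -0.141 · (4.500 − 4.415) / (4.300 − 4.415) = -0.141 · (0.08500)/(-0.11500) = 0.10422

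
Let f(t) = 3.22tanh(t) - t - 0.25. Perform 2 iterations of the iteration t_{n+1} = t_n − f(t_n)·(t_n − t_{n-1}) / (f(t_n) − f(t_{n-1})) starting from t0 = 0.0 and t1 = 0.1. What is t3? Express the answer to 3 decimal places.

0.113

f(0.0) = -0.25000, f(0.1) = -0.02907
t2 = 0.10000 − (-0.02907)·(0.10000 − 0.00000) / (-0.02907 − (-0.25000)) = 0.10000 − (-0.00291)/(0.22093) = 0.11316
f(0.11316) = -0.00034
t3 = 0.11316 − (-0.00034)·(0.11316 − 0.10000) / (-0.00034 − (-0.02907)) = 0.11316 − (0.00000)/(0.02873) = 0.11331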